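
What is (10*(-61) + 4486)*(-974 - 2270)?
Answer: -12573744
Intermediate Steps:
(10*(-61) + 4486)*(-974 - 2270) = (-610 + 4486)*(-3244) = 3876*(-3244) = -12573744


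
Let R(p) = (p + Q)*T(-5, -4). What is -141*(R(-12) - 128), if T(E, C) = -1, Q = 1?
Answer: 16497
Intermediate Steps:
R(p) = -1 - p (R(p) = (p + 1)*(-1) = (1 + p)*(-1) = -1 - p)
-141*(R(-12) - 128) = -141*((-1 - 1*(-12)) - 128) = -141*((-1 + 12) - 128) = -141*(11 - 128) = -141*(-117) = 16497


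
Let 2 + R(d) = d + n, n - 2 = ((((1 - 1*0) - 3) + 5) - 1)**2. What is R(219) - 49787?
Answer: -49564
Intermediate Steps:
n = 6 (n = 2 + ((((1 - 1*0) - 3) + 5) - 1)**2 = 2 + ((((1 + 0) - 3) + 5) - 1)**2 = 2 + (((1 - 3) + 5) - 1)**2 = 2 + ((-2 + 5) - 1)**2 = 2 + (3 - 1)**2 = 2 + 2**2 = 2 + 4 = 6)
R(d) = 4 + d (R(d) = -2 + (d + 6) = -2 + (6 + d) = 4 + d)
R(219) - 49787 = (4 + 219) - 49787 = 223 - 49787 = -49564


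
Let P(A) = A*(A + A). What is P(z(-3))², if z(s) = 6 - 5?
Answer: 4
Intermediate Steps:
z(s) = 1
P(A) = 2*A² (P(A) = A*(2*A) = 2*A²)
P(z(-3))² = (2*1²)² = (2*1)² = 2² = 4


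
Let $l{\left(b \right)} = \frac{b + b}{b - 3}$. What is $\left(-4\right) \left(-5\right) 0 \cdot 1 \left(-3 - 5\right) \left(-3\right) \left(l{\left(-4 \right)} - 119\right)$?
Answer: $0$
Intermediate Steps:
$l{\left(b \right)} = \frac{2 b}{-3 + b}$
$\left(-4\right) \left(-5\right) 0 \cdot 1 \left(-3 - 5\right) \left(-3\right) \left(l{\left(-4 \right)} - 119\right) = \left(-4\right) \left(-5\right) 0 \cdot 1 \left(-3 - 5\right) \left(-3\right) \left(2 \left(-4\right) \frac{1}{-3 - 4} - 119\right) = 20 \cdot 0 \cdot 1 \left(\left(-8\right) \left(-3\right)\right) \left(2 \left(-4\right) \frac{1}{-7} - 119\right) = 0 \cdot 1 \cdot 24 \left(2 \left(-4\right) \left(- \frac{1}{7}\right) - 119\right) = 0 \cdot 24 \left(\frac{8}{7} - 119\right) = 0 \left(- \frac{825}{7}\right) = 0$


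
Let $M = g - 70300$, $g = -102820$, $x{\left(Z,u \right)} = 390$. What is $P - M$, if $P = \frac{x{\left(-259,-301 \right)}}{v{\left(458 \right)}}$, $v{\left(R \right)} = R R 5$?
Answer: $\frac{18157171879}{104882} \approx 1.7312 \cdot 10^{5}$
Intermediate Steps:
$v{\left(R \right)} = 5 R^{2}$ ($v{\left(R \right)} = R^{2} \cdot 5 = 5 R^{2}$)
$P = \frac{39}{104882}$ ($P = \frac{390}{5 \cdot 458^{2}} = \frac{390}{5 \cdot 209764} = \frac{390}{1048820} = 390 \cdot \frac{1}{1048820} = \frac{39}{104882} \approx 0.00037185$)
$M = -173120$ ($M = -102820 - 70300 = -173120$)
$P - M = \frac{39}{104882} - -173120 = \frac{39}{104882} + 173120 = \frac{18157171879}{104882}$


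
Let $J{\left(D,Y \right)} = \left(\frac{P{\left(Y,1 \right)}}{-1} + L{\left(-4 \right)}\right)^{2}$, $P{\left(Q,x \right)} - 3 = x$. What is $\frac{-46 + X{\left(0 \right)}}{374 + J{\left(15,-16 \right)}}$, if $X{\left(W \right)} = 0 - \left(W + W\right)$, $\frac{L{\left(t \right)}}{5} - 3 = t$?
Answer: $- \frac{46}{455} \approx -0.1011$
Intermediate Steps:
$P{\left(Q,x \right)} = 3 + x$
$L{\left(t \right)} = 15 + 5 t$
$J{\left(D,Y \right)} = 81$ ($J{\left(D,Y \right)} = \left(\frac{3 + 1}{-1} + \left(15 + 5 \left(-4\right)\right)\right)^{2} = \left(4 \left(-1\right) + \left(15 - 20\right)\right)^{2} = \left(-4 - 5\right)^{2} = \left(-9\right)^{2} = 81$)
$X{\left(W \right)} = - 2 W$ ($X{\left(W \right)} = 0 - 2 W = - 2 W$)
$\frac{-46 + X{\left(0 \right)}}{374 + J{\left(15,-16 \right)}} = \frac{-46 - 0}{374 + 81} = \frac{-46 + 0}{455} = \left(-46\right) \frac{1}{455} = - \frac{46}{455}$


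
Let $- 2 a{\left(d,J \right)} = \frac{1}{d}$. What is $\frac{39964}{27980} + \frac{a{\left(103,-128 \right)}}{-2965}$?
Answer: $\frac{1220481977}{854495210} \approx 1.4283$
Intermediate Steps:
$a{\left(d,J \right)} = - \frac{1}{2 d}$
$\frac{39964}{27980} + \frac{a{\left(103,-128 \right)}}{-2965} = \frac{39964}{27980} + \frac{\left(- \frac{1}{2}\right) \frac{1}{103}}{-2965} = 39964 \cdot \frac{1}{27980} + \left(- \frac{1}{2}\right) \frac{1}{103} \left(- \frac{1}{2965}\right) = \frac{9991}{6995} - - \frac{1}{610790} = \frac{9991}{6995} + \frac{1}{610790} = \frac{1220481977}{854495210}$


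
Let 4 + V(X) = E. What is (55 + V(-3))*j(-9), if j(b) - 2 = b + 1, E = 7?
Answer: -348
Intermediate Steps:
V(X) = 3 (V(X) = -4 + 7 = 3)
j(b) = 3 + b (j(b) = 2 + (b + 1) = 2 + (1 + b) = 3 + b)
(55 + V(-3))*j(-9) = (55 + 3)*(3 - 9) = 58*(-6) = -348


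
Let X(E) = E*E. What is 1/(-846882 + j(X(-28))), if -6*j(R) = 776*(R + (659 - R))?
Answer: -3/2796338 ≈ -1.0728e-6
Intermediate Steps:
X(E) = E²
j(R) = -255692/3 (j(R) = -388*(R + (659 - R))/3 = -388*659/3 = -⅙*511384 = -255692/3)
1/(-846882 + j(X(-28))) = 1/(-846882 - 255692/3) = 1/(-2796338/3) = -3/2796338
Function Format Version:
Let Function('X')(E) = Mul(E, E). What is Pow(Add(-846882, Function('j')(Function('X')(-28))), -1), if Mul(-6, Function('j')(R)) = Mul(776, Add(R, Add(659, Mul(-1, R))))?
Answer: Rational(-3, 2796338) ≈ -1.0728e-6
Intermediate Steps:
Function('X')(E) = Pow(E, 2)
Function('j')(R) = Rational(-255692, 3) (Function('j')(R) = Mul(Rational(-1, 6), Mul(776, Add(R, Add(659, Mul(-1, R))))) = Mul(Rational(-1, 6), Mul(776, 659)) = Mul(Rational(-1, 6), 511384) = Rational(-255692, 3))
Pow(Add(-846882, Function('j')(Function('X')(-28))), -1) = Pow(Add(-846882, Rational(-255692, 3)), -1) = Pow(Rational(-2796338, 3), -1) = Rational(-3, 2796338)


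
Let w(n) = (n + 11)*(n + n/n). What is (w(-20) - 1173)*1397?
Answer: -1399794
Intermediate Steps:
w(n) = (1 + n)*(11 + n) (w(n) = (11 + n)*(n + 1) = (11 + n)*(1 + n) = (1 + n)*(11 + n))
(w(-20) - 1173)*1397 = ((11 + (-20)² + 12*(-20)) - 1173)*1397 = ((11 + 400 - 240) - 1173)*1397 = (171 - 1173)*1397 = -1002*1397 = -1399794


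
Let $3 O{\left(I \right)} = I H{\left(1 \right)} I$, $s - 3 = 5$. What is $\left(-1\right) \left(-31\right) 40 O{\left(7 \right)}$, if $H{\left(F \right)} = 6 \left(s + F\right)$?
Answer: $1093680$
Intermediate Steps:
$s = 8$ ($s = 3 + 5 = 8$)
$H{\left(F \right)} = 48 + 6 F$ ($H{\left(F \right)} = 6 \left(8 + F\right) = 48 + 6 F$)
$O{\left(I \right)} = 18 I^{2}$ ($O{\left(I \right)} = \frac{I \left(48 + 6 \cdot 1\right) I}{3} = \frac{I \left(48 + 6\right) I}{3} = \frac{I 54 I}{3} = \frac{54 I I}{3} = \frac{54 I^{2}}{3} = 18 I^{2}$)
$\left(-1\right) \left(-31\right) 40 O{\left(7 \right)} = \left(-1\right) \left(-31\right) 40 \cdot 18 \cdot 7^{2} = 31 \cdot 40 \cdot 18 \cdot 49 = 1240 \cdot 882 = 1093680$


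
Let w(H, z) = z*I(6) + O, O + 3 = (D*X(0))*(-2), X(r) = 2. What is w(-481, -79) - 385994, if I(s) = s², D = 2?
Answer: -388849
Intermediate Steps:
O = -11 (O = -3 + (2*2)*(-2) = -3 + 4*(-2) = -3 - 8 = -11)
w(H, z) = -11 + 36*z (w(H, z) = z*6² - 11 = z*36 - 11 = 36*z - 11 = -11 + 36*z)
w(-481, -79) - 385994 = (-11 + 36*(-79)) - 385994 = (-11 - 2844) - 385994 = -2855 - 385994 = -388849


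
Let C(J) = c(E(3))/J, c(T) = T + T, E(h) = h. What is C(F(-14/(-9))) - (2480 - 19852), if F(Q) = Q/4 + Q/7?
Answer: 191200/11 ≈ 17382.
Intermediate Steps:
c(T) = 2*T
F(Q) = 11*Q/28 (F(Q) = Q*(¼) + Q*(⅐) = Q/4 + Q/7 = 11*Q/28)
C(J) = 6/J (C(J) = (2*3)/J = 6/J)
C(F(-14/(-9))) - (2480 - 19852) = 6/((11*(-14/(-9))/28)) - (2480 - 19852) = 6/((11*(-14*(-⅑))/28)) - 1*(-17372) = 6/(((11/28)*(14/9))) + 17372 = 6/(11/18) + 17372 = 6*(18/11) + 17372 = 108/11 + 17372 = 191200/11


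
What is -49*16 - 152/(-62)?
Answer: -24228/31 ≈ -781.55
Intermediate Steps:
-49*16 - 152/(-62) = -784 - 152*(-1/62) = -784 + 76/31 = -24228/31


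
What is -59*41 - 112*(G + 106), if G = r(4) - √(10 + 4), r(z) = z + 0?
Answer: -14739 + 112*√14 ≈ -14320.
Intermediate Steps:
r(z) = z
G = 4 - √14 (G = 4 - √(10 + 4) = 4 - √14 ≈ 0.25834)
-59*41 - 112*(G + 106) = -59*41 - 112*((4 - √14) + 106) = -2419 - 112*(110 - √14) = -2419 - (12320 - 112*√14) = -2419 + (-12320 + 112*√14) = -14739 + 112*√14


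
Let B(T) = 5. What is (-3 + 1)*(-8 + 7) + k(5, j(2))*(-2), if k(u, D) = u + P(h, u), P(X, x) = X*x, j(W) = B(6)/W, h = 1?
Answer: -18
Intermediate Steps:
j(W) = 5/W
k(u, D) = 2*u (k(u, D) = u + 1*u = u + u = 2*u)
(-3 + 1)*(-8 + 7) + k(5, j(2))*(-2) = (-3 + 1)*(-8 + 7) + (2*5)*(-2) = -2*(-1) + 10*(-2) = 2 - 20 = -18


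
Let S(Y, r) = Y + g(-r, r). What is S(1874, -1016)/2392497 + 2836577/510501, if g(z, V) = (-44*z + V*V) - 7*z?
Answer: 89974990643/15078668037 ≈ 5.9670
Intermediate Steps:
g(z, V) = V² - 51*z (g(z, V) = (-44*z + V²) - 7*z = (V² - 44*z) - 7*z = V² - 51*z)
S(Y, r) = Y + r² + 51*r (S(Y, r) = Y + (r² - (-51)*r) = Y + (r² + 51*r) = Y + r² + 51*r)
S(1874, -1016)/2392497 + 2836577/510501 = (1874 + (-1016)² + 51*(-1016))/2392497 + 2836577/510501 = (1874 + 1032256 - 51816)*(1/2392497) + 2836577*(1/510501) = 982314*(1/2392497) + 2836577/510501 = 36382/88611 + 2836577/510501 = 89974990643/15078668037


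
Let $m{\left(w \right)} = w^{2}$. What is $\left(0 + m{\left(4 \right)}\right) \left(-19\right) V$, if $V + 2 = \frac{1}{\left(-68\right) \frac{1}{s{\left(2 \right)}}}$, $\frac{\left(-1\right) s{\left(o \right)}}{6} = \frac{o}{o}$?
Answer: $\frac{9880}{17} \approx 581.18$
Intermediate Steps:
$s{\left(o \right)} = -6$ ($s{\left(o \right)} = - 6 \frac{o}{o} = \left(-6\right) 1 = -6$)
$V = - \frac{65}{34}$ ($V = -2 + \frac{1}{\left(-68\right) \frac{1}{-6}} = -2 + \frac{1}{\left(-68\right) \left(- \frac{1}{6}\right)} = -2 + \frac{1}{\frac{34}{3}} = -2 + \frac{3}{34} = - \frac{65}{34} \approx -1.9118$)
$\left(0 + m{\left(4 \right)}\right) \left(-19\right) V = \left(0 + 4^{2}\right) \left(-19\right) \left(- \frac{65}{34}\right) = \left(0 + 16\right) \left(-19\right) \left(- \frac{65}{34}\right) = 16 \left(-19\right) \left(- \frac{65}{34}\right) = \left(-304\right) \left(- \frac{65}{34}\right) = \frac{9880}{17}$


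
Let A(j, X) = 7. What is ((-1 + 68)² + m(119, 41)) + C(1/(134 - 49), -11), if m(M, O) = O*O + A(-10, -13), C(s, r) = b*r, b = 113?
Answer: 4934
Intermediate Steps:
C(s, r) = 113*r
m(M, O) = 7 + O² (m(M, O) = O*O + 7 = O² + 7 = 7 + O²)
((-1 + 68)² + m(119, 41)) + C(1/(134 - 49), -11) = ((-1 + 68)² + (7 + 41²)) + 113*(-11) = (67² + (7 + 1681)) - 1243 = (4489 + 1688) - 1243 = 6177 - 1243 = 4934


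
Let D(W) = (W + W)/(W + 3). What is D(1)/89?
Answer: 1/178 ≈ 0.0056180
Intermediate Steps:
D(W) = 2*W/(3 + W) (D(W) = (2*W)/(3 + W) = 2*W/(3 + W))
D(1)/89 = (2*1/(3 + 1))/89 = (2*1/4)*(1/89) = (2*1*(1/4))*(1/89) = (1/2)*(1/89) = 1/178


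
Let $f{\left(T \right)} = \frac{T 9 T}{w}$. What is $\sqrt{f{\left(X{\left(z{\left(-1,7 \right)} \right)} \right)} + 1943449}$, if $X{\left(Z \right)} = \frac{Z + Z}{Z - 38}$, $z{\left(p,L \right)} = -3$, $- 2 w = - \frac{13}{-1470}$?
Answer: $\frac{\sqrt{552100099681}}{533} \approx 1394.1$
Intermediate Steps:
$w = - \frac{13}{2940}$ ($w = - \frac{\left(-13\right) \frac{1}{-1470}}{2} = - \frac{\left(-13\right) \left(- \frac{1}{1470}\right)}{2} = \left(- \frac{1}{2}\right) \frac{13}{1470} = - \frac{13}{2940} \approx -0.0044218$)
$X{\left(Z \right)} = \frac{2 Z}{-38 + Z}$
$f{\left(T \right)} = - \frac{26460 T^{2}}{13}$ ($f{\left(T \right)} = \frac{T 9 T}{- \frac{13}{2940}} = 9 T T \left(- \frac{2940}{13}\right) = 9 T^{2} \left(- \frac{2940}{13}\right) = - \frac{26460 T^{2}}{13}$)
$\sqrt{f{\left(X{\left(z{\left(-1,7 \right)} \right)} \right)} + 1943449} = \sqrt{- \frac{26460 \left(2 \left(-3\right) \frac{1}{-38 - 3}\right)^{2}}{13} + 1943449} = \sqrt{- \frac{26460 \left(2 \left(-3\right) \frac{1}{-41}\right)^{2}}{13} + 1943449} = \sqrt{- \frac{26460 \left(2 \left(-3\right) \left(- \frac{1}{41}\right)\right)^{2}}{13} + 1943449} = \sqrt{- \frac{26460 \left(\frac{6}{41}\right)^{2}}{13} + 1943449} = \sqrt{\left(- \frac{26460}{13}\right) \frac{36}{1681} + 1943449} = \sqrt{- \frac{952560}{21853} + 1943449} = \sqrt{\frac{42469238437}{21853}} = \frac{\sqrt{552100099681}}{533}$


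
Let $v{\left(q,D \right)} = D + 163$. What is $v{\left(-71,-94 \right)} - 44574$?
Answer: $-44505$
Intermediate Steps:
$v{\left(q,D \right)} = 163 + D$
$v{\left(-71,-94 \right)} - 44574 = \left(163 - 94\right) - 44574 = 69 - 44574 = -44505$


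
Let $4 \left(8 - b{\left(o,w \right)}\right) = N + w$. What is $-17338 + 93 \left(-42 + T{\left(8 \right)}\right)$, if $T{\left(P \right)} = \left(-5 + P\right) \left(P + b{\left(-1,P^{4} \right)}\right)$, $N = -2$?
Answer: $- \frac{604673}{2} \approx -3.0234 \cdot 10^{5}$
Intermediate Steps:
$b{\left(o,w \right)} = \frac{17}{2} - \frac{w}{4}$ ($b{\left(o,w \right)} = 8 - \frac{-2 + w}{4} = 8 - \left(- \frac{1}{2} + \frac{w}{4}\right) = \frac{17}{2} - \frac{w}{4}$)
$T{\left(P \right)} = \left(-5 + P\right) \left(\frac{17}{2} + P - \frac{P^{4}}{4}\right)$ ($T{\left(P \right)} = \left(-5 + P\right) \left(P - \left(- \frac{17}{2} + \frac{P^{4}}{4}\right)\right) = \left(-5 + P\right) \left(\frac{17}{2} + P - \frac{P^{4}}{4}\right)$)
$-17338 + 93 \left(-42 + T{\left(8 \right)}\right) = -17338 + 93 \left(-42 + \left(- \frac{85}{2} + 8^{2} - \frac{8^{5}}{4} + \frac{5 \cdot 8^{4}}{4} + \frac{7}{2} \cdot 8\right)\right) = -17338 + 93 \left(-42 + \left(- \frac{85}{2} + 64 - 8192 + \frac{5}{4} \cdot 4096 + 28\right)\right) = -17338 + 93 \left(-42 + \left(- \frac{85}{2} + 64 - 8192 + 5120 + 28\right)\right) = -17338 + 93 \left(-42 - \frac{6045}{2}\right) = -17338 + 93 \left(- \frac{6129}{2}\right) = -17338 - \frac{569997}{2} = - \frac{604673}{2}$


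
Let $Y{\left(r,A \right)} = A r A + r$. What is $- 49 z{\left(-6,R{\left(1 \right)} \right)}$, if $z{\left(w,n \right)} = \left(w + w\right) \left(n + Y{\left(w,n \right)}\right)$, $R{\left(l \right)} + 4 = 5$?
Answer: $-6468$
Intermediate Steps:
$Y{\left(r,A \right)} = r + r A^{2}$ ($Y{\left(r,A \right)} = r A^{2} + r = r + r A^{2}$)
$R{\left(l \right)} = 1$ ($R{\left(l \right)} = -4 + 5 = 1$)
$z{\left(w,n \right)} = 2 w \left(n + w \left(1 + n^{2}\right)\right)$ ($z{\left(w,n \right)} = \left(w + w\right) \left(n + w \left(1 + n^{2}\right)\right) = 2 w \left(n + w \left(1 + n^{2}\right)\right)$)
$- 49 z{\left(-6,R{\left(1 \right)} \right)} = - 49 \cdot 2 \left(-6\right) \left(1 - 6 \left(1 + 1^{2}\right)\right) = - 49 \cdot 2 \left(-6\right) \left(1 - 6 \left(1 + 1\right)\right) = - 49 \cdot 2 \left(-6\right) \left(1 - 12\right) = - 49 \cdot 2 \left(-6\right) \left(-11\right) = \left(-49\right) 132 = -6468$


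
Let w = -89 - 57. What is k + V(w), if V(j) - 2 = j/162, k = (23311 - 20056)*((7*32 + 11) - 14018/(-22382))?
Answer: 22426815599/29241 ≈ 7.6697e+5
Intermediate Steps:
w = -146
k = 276873870/361 (k = 3255*((224 + 11) - 14018*(-1/22382)) = 3255*(235 + 7009/11191) = 3255*(2636894/11191) = 276873870/361 ≈ 7.6696e+5)
V(j) = 2 + j/162
k + V(w) = 276873870/361 + (2 + (1/162)*(-146)) = 276873870/361 + (2 - 73/81) = 276873870/361 + 89/81 = 22426815599/29241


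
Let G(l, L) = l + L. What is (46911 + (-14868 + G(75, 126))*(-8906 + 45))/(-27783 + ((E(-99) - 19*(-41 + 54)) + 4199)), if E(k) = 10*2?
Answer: -43337066/7937 ≈ -5460.1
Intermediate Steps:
G(l, L) = L + l
E(k) = 20
(46911 + (-14868 + G(75, 126))*(-8906 + 45))/(-27783 + ((E(-99) - 19*(-41 + 54)) + 4199)) = (46911 + (-14868 + (126 + 75))*(-8906 + 45))/(-27783 + ((20 - 19*(-41 + 54)) + 4199)) = (46911 + (-14868 + 201)*(-8861))/(-27783 + ((20 - 19*13) + 4199)) = (46911 - 14667*(-8861))/(-27783 + ((20 - 247) + 4199)) = (46911 + 129964287)/(-27783 + (-227 + 4199)) = 130011198/(-27783 + 3972) = 130011198/(-23811) = 130011198*(-1/23811) = -43337066/7937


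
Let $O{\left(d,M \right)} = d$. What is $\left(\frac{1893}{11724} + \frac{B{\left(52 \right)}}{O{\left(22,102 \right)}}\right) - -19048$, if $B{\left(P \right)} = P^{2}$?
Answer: $\frac{824125981}{42988} \approx 19171.0$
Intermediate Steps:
$\left(\frac{1893}{11724} + \frac{B{\left(52 \right)}}{O{\left(22,102 \right)}}\right) - -19048 = \left(\frac{1893}{11724} + \frac{52^{2}}{22}\right) - -19048 = \left(1893 \cdot \frac{1}{11724} + 2704 \cdot \frac{1}{22}\right) + 19048 = \left(\frac{631}{3908} + \frac{1352}{11}\right) + 19048 = \frac{5290557}{42988} + 19048 = \frac{824125981}{42988}$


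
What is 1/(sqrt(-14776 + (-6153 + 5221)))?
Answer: -I*sqrt(3927)/7854 ≈ -0.0079788*I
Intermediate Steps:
1/(sqrt(-14776 + (-6153 + 5221))) = 1/(sqrt(-14776 - 932)) = 1/(sqrt(-15708)) = 1/(2*I*sqrt(3927)) = -I*sqrt(3927)/7854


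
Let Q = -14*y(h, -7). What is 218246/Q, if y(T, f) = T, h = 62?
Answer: -15589/62 ≈ -251.44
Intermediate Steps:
Q = -868 (Q = -14*62 = -868)
218246/Q = 218246/(-868) = 218246*(-1/868) = -15589/62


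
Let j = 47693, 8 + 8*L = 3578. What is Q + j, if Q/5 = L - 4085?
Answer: 117997/4 ≈ 29499.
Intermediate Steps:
L = 1785/4 (L = -1 + (1/8)*3578 = -1 + 1789/4 = 1785/4 ≈ 446.25)
Q = -72775/4 (Q = 5*(1785/4 - 4085) = 5*(-14555/4) = -72775/4 ≈ -18194.)
Q + j = -72775/4 + 47693 = 117997/4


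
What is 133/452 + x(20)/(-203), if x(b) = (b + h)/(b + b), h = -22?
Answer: 33777/114695 ≈ 0.29449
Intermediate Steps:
x(b) = (-22 + b)/(2*b) (x(b) = (b - 22)/(b + b) = (-22 + b)/((2*b)) = (-22 + b)*(1/(2*b)) = (-22 + b)/(2*b))
133/452 + x(20)/(-203) = 133/452 + ((½)*(-22 + 20)/20)/(-203) = 133*(1/452) + ((½)*(1/20)*(-2))*(-1/203) = 133/452 - 1/20*(-1/203) = 133/452 + 1/4060 = 33777/114695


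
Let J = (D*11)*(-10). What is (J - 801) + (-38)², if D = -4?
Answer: 1083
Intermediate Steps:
J = 440 (J = -4*11*(-10) = -44*(-10) = 440)
(J - 801) + (-38)² = (440 - 801) + (-38)² = -361 + 1444 = 1083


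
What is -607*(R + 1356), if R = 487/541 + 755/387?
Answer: -172690635632/209367 ≈ -8.2482e+5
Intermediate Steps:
R = 596924/209367 (R = 487*(1/541) + 755*(1/387) = 487/541 + 755/387 = 596924/209367 ≈ 2.8511)
-607*(R + 1356) = -607*(596924/209367 + 1356) = -607*284498576/209367 = -172690635632/209367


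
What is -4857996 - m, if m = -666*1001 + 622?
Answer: -4191952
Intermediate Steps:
m = -666044 (m = -666666 + 622 = -666044)
-4857996 - m = -4857996 - 1*(-666044) = -4857996 + 666044 = -4191952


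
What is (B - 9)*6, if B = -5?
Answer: -84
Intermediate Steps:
(B - 9)*6 = (-5 - 9)*6 = -14*6 = -84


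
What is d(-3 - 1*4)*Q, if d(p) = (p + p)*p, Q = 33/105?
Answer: 154/5 ≈ 30.800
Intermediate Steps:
Q = 11/35 (Q = 33*(1/105) = 11/35 ≈ 0.31429)
d(p) = 2*p² (d(p) = (2*p)*p = 2*p²)
d(-3 - 1*4)*Q = (2*(-3 - 1*4)²)*(11/35) = (2*(-3 - 4)²)*(11/35) = (2*(-7)²)*(11/35) = (2*49)*(11/35) = 98*(11/35) = 154/5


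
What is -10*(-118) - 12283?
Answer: -11103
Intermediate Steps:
-10*(-118) - 12283 = 1180 - 12283 = -11103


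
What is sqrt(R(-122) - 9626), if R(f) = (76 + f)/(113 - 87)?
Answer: I*sqrt(1627093)/13 ≈ 98.121*I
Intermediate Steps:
R(f) = 38/13 + f/26 (R(f) = (76 + f)/26 = (76 + f)*(1/26) = 38/13 + f/26)
sqrt(R(-122) - 9626) = sqrt((38/13 + (1/26)*(-122)) - 9626) = sqrt((38/13 - 61/13) - 9626) = sqrt(-23/13 - 9626) = sqrt(-125161/13) = I*sqrt(1627093)/13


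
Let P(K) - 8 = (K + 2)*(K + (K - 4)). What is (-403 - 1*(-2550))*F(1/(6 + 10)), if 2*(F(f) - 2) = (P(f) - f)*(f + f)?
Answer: 8779083/2048 ≈ 4286.7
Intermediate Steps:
P(K) = 8 + (-4 + 2*K)*(2 + K) (P(K) = 8 + (K + 2)*(K + (K - 4)) = 8 + (2 + K)*(K + (-4 + K)) = 8 + (2 + K)*(-4 + 2*K) = 8 + (-4 + 2*K)*(2 + K))
F(f) = 2 + f*(-f + 2*f²) (F(f) = 2 + ((2*f² - f)*(f + f))/2 = 2 + ((-f + 2*f²)*(2*f))/2 = 2 + (2*f*(-f + 2*f²))/2 = 2 + f*(-f + 2*f²))
(-403 - 1*(-2550))*F(1/(6 + 10)) = (-403 - 1*(-2550))*(2 - (1/(6 + 10))² + 2*(1/(6 + 10))³) = (-403 + 2550)*(2 - (1/16)² + 2*(1/16)³) = 2147*(2 - (1/16)² + 2*(1/16)³) = 2147*(2 - 1*1/256 + 2*(1/4096)) = 2147*(2 - 1/256 + 1/2048) = 2147*(4089/2048) = 8779083/2048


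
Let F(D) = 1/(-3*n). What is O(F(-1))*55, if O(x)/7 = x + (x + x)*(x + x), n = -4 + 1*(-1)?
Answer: 1463/45 ≈ 32.511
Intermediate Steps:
n = -5 (n = -4 - 1 = -5)
F(D) = 1/15 (F(D) = 1/(-3*(-5)) = 1/15)
O(x) = 7*x + 28*x² (O(x) = 7*(x + (x + x)*(x + x)) = 7*(x + (2*x)*(2*x)) = 7*(x + 4*x²) = 7*x + 28*x²)
O(F(-1))*55 = (7*(1/15)*(1 + 4*(1/15)))*55 = (7*(1/15)*(1 + 4/15))*55 = (7*(1/15)*(19/15))*55 = (133/225)*55 = 1463/45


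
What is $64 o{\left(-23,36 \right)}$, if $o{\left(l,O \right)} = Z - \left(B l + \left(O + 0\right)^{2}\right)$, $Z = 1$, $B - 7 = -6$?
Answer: $-81408$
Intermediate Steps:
$B = 1$ ($B = 7 - 6 = 1$)
$o{\left(l,O \right)} = 1 - l - O^{2}$ ($o{\left(l,O \right)} = 1 - \left(1 l + \left(O + 0\right)^{2}\right) = 1 - \left(l + O^{2}\right) = 1 - l - O^{2}$)
$64 o{\left(-23,36 \right)} = 64 \left(1 - -23 - 36^{2}\right) = 64 \left(1 + 23 - 1296\right) = 64 \left(-1272\right) = -81408$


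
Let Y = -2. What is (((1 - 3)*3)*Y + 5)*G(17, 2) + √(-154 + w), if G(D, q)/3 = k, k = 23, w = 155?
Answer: 1174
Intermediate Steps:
G(D, q) = 69 (G(D, q) = 3*23 = 69)
(((1 - 3)*3)*Y + 5)*G(17, 2) + √(-154 + w) = (((1 - 3)*3)*(-2) + 5)*69 + √(-154 + 155) = (-2*3*(-2) + 5)*69 + √1 = (-6*(-2) + 5)*69 + 1 = (12 + 5)*69 + 1 = 17*69 + 1 = 1173 + 1 = 1174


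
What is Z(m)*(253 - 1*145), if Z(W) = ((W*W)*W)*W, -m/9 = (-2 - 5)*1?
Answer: 1701319788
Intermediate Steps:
m = 63 (m = -9*(-2 - 5) = -(-63) = -9*(-7) = 63)
Z(W) = W⁴ (Z(W) = (W²*W)*W = W³*W = W⁴)
Z(m)*(253 - 1*145) = 63⁴*(253 - 1*145) = 15752961*(253 - 145) = 15752961*108 = 1701319788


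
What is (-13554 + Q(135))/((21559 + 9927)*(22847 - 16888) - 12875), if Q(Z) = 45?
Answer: -13509/187612199 ≈ -7.2005e-5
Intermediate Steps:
(-13554 + Q(135))/((21559 + 9927)*(22847 - 16888) - 12875) = (-13554 + 45)/((21559 + 9927)*(22847 - 16888) - 12875) = -13509/(31486*5959 - 12875) = -13509/(187625074 - 12875) = -13509/187612199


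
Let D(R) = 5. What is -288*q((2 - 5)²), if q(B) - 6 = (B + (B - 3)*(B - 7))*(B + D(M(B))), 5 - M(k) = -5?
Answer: -86400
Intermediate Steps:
M(k) = 10 (M(k) = 5 - 1*(-5) = 5 + 5 = 10)
q(B) = 6 + (5 + B)*(B + (-7 + B)*(-3 + B)) (q(B) = 6 + (B + (B - 3)*(B - 7))*(B + 5) = 6 + (B + (-3 + B)*(-7 + B))*(5 + B) = 6 + (B + (-7 + B)*(-3 + B))*(5 + B) = 6 + (5 + B)*(B + (-7 + B)*(-3 + B)))
-288*q((2 - 5)²) = -288*(111 + ((2 - 5)²)³ - 24*(2 - 5)² - 4*(2 - 5)⁴) = -288*(111 + ((-3)²)³ - 24*(-3)² - 4*((-3)²)²) = -288*(111 + 9³ - 24*9 - 4*9²) = -288*(111 + 729 - 216 - 4*81) = -288*(111 + 729 - 216 - 324) = -288*300 = -86400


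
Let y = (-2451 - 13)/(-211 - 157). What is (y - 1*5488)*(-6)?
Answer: 756420/23 ≈ 32888.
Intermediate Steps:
y = 154/23 (y = -2464/(-368) = -2464*(-1/368) = 154/23 ≈ 6.6956)
(y - 1*5488)*(-6) = (154/23 - 1*5488)*(-6) = (154/23 - 5488)*(-6) = -126070/23*(-6) = 756420/23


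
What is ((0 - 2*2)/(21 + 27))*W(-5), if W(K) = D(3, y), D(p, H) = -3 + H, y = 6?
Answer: -1/4 ≈ -0.25000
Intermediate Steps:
W(K) = 3 (W(K) = -3 + 6 = 3)
((0 - 2*2)/(21 + 27))*W(-5) = ((0 - 2*2)/(21 + 27))*3 = ((0 - 4)/48)*3 = ((1/48)*(-4))*3 = -1/12*3 = -1/4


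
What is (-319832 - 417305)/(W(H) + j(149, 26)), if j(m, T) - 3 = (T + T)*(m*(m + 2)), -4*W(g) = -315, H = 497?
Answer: -2948548/4680119 ≈ -0.63002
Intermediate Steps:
W(g) = 315/4 (W(g) = -1/4*(-315) = 315/4)
j(m, T) = 3 + 2*T*m*(2 + m) (j(m, T) = 3 + (T + T)*(m*(m + 2)) = 3 + (2*T)*(m*(2 + m)) = 3 + 2*T*m*(2 + m))
(-319832 - 417305)/(W(H) + j(149, 26)) = (-319832 - 417305)/(315/4 + (3 + 2*26*149**2 + 4*26*149)) = -737137/(315/4 + (3 + 2*26*22201 + 15496)) = -737137/(315/4 + (3 + 1154452 + 15496)) = -737137/(315/4 + 1169951) = -737137/4680119/4 = -737137*4/4680119 = -2948548/4680119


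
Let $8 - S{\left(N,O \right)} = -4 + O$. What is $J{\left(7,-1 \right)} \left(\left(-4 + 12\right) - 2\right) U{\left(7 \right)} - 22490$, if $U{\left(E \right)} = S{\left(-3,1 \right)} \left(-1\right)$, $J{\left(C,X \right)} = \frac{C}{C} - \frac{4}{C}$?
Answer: $- \frac{157628}{7} \approx -22518.0$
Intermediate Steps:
$S{\left(N,O \right)} = 12 - O$ ($S{\left(N,O \right)} = 8 - \left(-4 + O\right) = 12 - O$)
$J{\left(C,X \right)} = 1 - \frac{4}{C}$
$U{\left(E \right)} = -11$ ($U{\left(E \right)} = \left(12 - 1\right) \left(-1\right) = 11 \left(-1\right) = -11$)
$J{\left(7,-1 \right)} \left(\left(-4 + 12\right) - 2\right) U{\left(7 \right)} - 22490 = \frac{-4 + 7}{7} \left(\left(-4 + 12\right) - 2\right) \left(-11\right) - 22490 = \frac{1}{7} \cdot 3 \left(8 - 2\right) \left(-11\right) - 22490 = \frac{3}{7} \cdot 6 \left(-11\right) - 22490 = \frac{18}{7} \left(-11\right) - 22490 = - \frac{198}{7} - 22490 = - \frac{157628}{7}$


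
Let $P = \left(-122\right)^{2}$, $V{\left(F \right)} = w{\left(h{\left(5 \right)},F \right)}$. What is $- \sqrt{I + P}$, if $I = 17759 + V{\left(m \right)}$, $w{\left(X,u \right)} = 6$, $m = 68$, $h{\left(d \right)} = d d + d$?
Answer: $- \sqrt{32649} \approx -180.69$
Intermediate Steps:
$h{\left(d \right)} = d + d^{2}$ ($h{\left(d \right)} = d^{2} + d = d + d^{2}$)
$V{\left(F \right)} = 6$
$I = 17765$ ($I = 17759 + 6 = 17765$)
$P = 14884$
$- \sqrt{I + P} = - \sqrt{17765 + 14884} = - \sqrt{32649}$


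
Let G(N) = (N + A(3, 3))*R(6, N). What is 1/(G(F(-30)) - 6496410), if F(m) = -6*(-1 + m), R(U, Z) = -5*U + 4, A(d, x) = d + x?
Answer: -1/6501402 ≈ -1.5381e-7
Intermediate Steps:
R(U, Z) = 4 - 5*U
F(m) = 6 - 6*m (F(m) = -(-6 + 6*m) = 6 - 6*m)
G(N) = -156 - 26*N (G(N) = (N + (3 + 3))*(4 - 5*6) = (N + 6)*(4 - 30) = (6 + N)*(-26) = -156 - 26*N)
1/(G(F(-30)) - 6496410) = 1/((-156 - 26*(6 - 6*(-30))) - 6496410) = 1/((-156 - 26*(6 + 180)) - 6496410) = 1/((-156 - 26*186) - 6496410) = 1/((-156 - 4836) - 6496410) = 1/(-4992 - 6496410) = 1/(-6501402) = -1/6501402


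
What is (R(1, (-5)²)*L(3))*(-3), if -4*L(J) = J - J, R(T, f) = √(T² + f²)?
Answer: 0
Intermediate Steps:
L(J) = 0 (L(J) = -(J - J)/4 = -¼*0 = 0)
(R(1, (-5)²)*L(3))*(-3) = (√(1² + ((-5)²)²)*0)*(-3) = (√(1 + 25²)*0)*(-3) = (√(1 + 625)*0)*(-3) = (√626*0)*(-3) = 0*(-3) = 0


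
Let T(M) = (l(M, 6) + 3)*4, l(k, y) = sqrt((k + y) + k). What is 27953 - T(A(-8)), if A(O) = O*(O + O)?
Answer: 27941 - 4*sqrt(262) ≈ 27876.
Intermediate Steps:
A(O) = 2*O**2 (A(O) = O*(2*O) = 2*O**2)
l(k, y) = sqrt(y + 2*k)
T(M) = 12 + 4*sqrt(6 + 2*M) (T(M) = (sqrt(6 + 2*M) + 3)*4 = (3 + sqrt(6 + 2*M))*4 = 12 + 4*sqrt(6 + 2*M))
27953 - T(A(-8)) = 27953 - (12 + 4*sqrt(6 + 2*(2*(-8)**2))) = 27953 - (12 + 4*sqrt(6 + 2*(2*64))) = 27953 - (12 + 4*sqrt(6 + 2*128)) = 27953 - (12 + 4*sqrt(6 + 256)) = 27953 - (12 + 4*sqrt(262)) = 27953 + (-12 - 4*sqrt(262)) = 27941 - 4*sqrt(262)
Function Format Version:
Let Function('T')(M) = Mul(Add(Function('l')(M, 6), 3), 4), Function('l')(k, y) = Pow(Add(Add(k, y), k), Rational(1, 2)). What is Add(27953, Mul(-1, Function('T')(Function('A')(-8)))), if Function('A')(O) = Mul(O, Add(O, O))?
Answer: Add(27941, Mul(-4, Pow(262, Rational(1, 2)))) ≈ 27876.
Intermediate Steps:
Function('A')(O) = Mul(2, Pow(O, 2)) (Function('A')(O) = Mul(O, Mul(2, O)) = Mul(2, Pow(O, 2)))
Function('l')(k, y) = Pow(Add(y, Mul(2, k)), Rational(1, 2))
Function('T')(M) = Add(12, Mul(4, Pow(Add(6, Mul(2, M)), Rational(1, 2)))) (Function('T')(M) = Mul(Add(Pow(Add(6, Mul(2, M)), Rational(1, 2)), 3), 4) = Mul(Add(3, Pow(Add(6, Mul(2, M)), Rational(1, 2))), 4) = Add(12, Mul(4, Pow(Add(6, Mul(2, M)), Rational(1, 2)))))
Add(27953, Mul(-1, Function('T')(Function('A')(-8)))) = Add(27953, Mul(-1, Add(12, Mul(4, Pow(Add(6, Mul(2, Mul(2, Pow(-8, 2)))), Rational(1, 2)))))) = Add(27953, Mul(-1, Add(12, Mul(4, Pow(Add(6, Mul(2, Mul(2, 64))), Rational(1, 2)))))) = Add(27953, Mul(-1, Add(12, Mul(4, Pow(Add(6, Mul(2, 128)), Rational(1, 2)))))) = Add(27953, Mul(-1, Add(12, Mul(4, Pow(Add(6, 256), Rational(1, 2)))))) = Add(27953, Mul(-1, Add(12, Mul(4, Pow(262, Rational(1, 2)))))) = Add(27953, Add(-12, Mul(-4, Pow(262, Rational(1, 2))))) = Add(27941, Mul(-4, Pow(262, Rational(1, 2))))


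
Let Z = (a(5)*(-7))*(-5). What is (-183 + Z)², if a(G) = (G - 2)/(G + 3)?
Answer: 1846881/64 ≈ 28858.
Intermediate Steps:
a(G) = (-2 + G)/(3 + G)
Z = 105/8 (Z = (((-2 + 5)/(3 + 5))*(-7))*(-5) = ((3/8)*(-7))*(-5) = -21/8*(-5) = 105/8 ≈ 13.125)
(-183 + Z)² = (-183 + 105/8)² = (-1359/8)² = 1846881/64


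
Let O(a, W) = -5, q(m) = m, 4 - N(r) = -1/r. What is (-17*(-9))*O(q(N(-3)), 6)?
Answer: -765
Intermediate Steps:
N(r) = 4 + 1/r (N(r) = 4 - (-1)/r = 4 + 1/r)
(-17*(-9))*O(q(N(-3)), 6) = -17*(-9)*(-5) = 153*(-5) = -765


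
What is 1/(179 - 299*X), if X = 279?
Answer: -1/83242 ≈ -1.2013e-5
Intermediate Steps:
1/(179 - 299*X) = 1/(179 - 299*279) = 1/(179 - 83421) = 1/(-83242) = -1/83242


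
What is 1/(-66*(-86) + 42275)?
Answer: 1/47951 ≈ 2.0855e-5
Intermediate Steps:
1/(-66*(-86) + 42275) = 1/(5676 + 42275) = 1/47951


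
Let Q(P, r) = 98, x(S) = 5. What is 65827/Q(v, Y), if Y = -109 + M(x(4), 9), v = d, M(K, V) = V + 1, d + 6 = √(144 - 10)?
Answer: 65827/98 ≈ 671.70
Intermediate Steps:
d = -6 + √134 (d = -6 + √(144 - 10) = -6 + √134 ≈ 5.5758)
M(K, V) = 1 + V
v = -6 + √134 ≈ 5.5758
Y = -99 (Y = -109 + (1 + 9) = -109 + 10 = -99)
65827/Q(v, Y) = 65827/98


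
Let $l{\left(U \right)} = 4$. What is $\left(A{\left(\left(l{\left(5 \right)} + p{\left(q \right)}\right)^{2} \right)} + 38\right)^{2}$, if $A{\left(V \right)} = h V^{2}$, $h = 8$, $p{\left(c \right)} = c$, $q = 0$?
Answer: $4351396$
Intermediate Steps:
$A{\left(V \right)} = 8 V^{2}$
$\left(A{\left(\left(l{\left(5 \right)} + p{\left(q \right)}\right)^{2} \right)} + 38\right)^{2} = \left(8 \left(\left(4 + 0\right)^{2}\right)^{2} + 38\right)^{2} = \left(8 \left(4^{2}\right)^{2} + 38\right)^{2} = \left(8 \cdot 16^{2} + 38\right)^{2} = \left(8 \cdot 256 + 38\right)^{2} = \left(2048 + 38\right)^{2} = 2086^{2} = 4351396$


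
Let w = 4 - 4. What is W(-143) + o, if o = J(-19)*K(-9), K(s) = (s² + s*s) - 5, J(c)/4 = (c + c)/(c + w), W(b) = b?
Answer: 1113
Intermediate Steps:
w = 0
J(c) = 8 (J(c) = 4*((c + c)/(c + 0)) = 4*((2*c)/c) = 4*2 = 8)
K(s) = -5 + 2*s² (K(s) = (s² + s²) - 5 = 2*s² - 5 = -5 + 2*s²)
o = 1256 (o = 8*(-5 + 2*(-9)²) = 8*(-5 + 2*81) = 8*(-5 + 162) = 8*157 = 1256)
W(-143) + o = -143 + 1256 = 1113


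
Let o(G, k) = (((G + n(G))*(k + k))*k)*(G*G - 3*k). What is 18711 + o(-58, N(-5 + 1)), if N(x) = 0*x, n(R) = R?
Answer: 18711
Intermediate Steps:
N(x) = 0
o(G, k) = 4*G*k**2*(G**2 - 3*k) (o(G, k) = (((G + G)*(k + k))*k)*(G*G - 3*k) = (((2*G)*(2*k))*k)*(G**2 - 3*k) = ((4*G*k)*k)*(G**2 - 3*k) = (4*G*k**2)*(G**2 - 3*k) = 4*G*k**2*(G**2 - 3*k))
18711 + o(-58, N(-5 + 1)) = 18711 + 4*(-58)*0**2*((-58)**2 - 3*0) = 18711 + 4*(-58)*0*(3364 + 0) = 18711 + 4*(-58)*0*3364 = 18711 + 0 = 18711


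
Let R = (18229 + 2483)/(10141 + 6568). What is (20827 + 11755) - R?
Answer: 544391926/16709 ≈ 32581.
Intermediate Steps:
R = 20712/16709 ≈ 1.2396
(20827 + 11755) - R = (20827 + 11755) - 1*20712/16709 = 32582 - 20712/16709 = 544391926/16709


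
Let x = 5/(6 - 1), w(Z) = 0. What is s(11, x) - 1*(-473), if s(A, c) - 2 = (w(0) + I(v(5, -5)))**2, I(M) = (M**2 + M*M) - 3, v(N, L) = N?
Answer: 2684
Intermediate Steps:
I(M) = -3 + 2*M**2 (I(M) = (M**2 + M**2) - 3 = 2*M**2 - 3 = -3 + 2*M**2)
x = 1 (x = 5/5 = 5*(1/5) = 1)
s(A, c) = 2211 (s(A, c) = 2 + (0 + (-3 + 2*5**2))**2 = 2 + (0 + (-3 + 2*25))**2 = 2 + (0 + (-3 + 50))**2 = 2 + (0 + 47)**2 = 2 + 47**2 = 2 + 2209 = 2211)
s(11, x) - 1*(-473) = 2211 - 1*(-473) = 2211 + 473 = 2684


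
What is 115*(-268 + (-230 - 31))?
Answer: -60835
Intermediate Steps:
115*(-268 + (-230 - 31)) = 115*(-268 - 261) = 115*(-529) = -60835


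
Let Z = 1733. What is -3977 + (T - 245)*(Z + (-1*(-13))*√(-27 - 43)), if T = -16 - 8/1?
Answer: -470154 - 3497*I*√70 ≈ -4.7015e+5 - 29258.0*I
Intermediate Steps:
T = -24 (T = -16 - 8*1 = -16 - 8 = -24)
-3977 + (T - 245)*(Z + (-1*(-13))*√(-27 - 43)) = -3977 + (-24 - 245)*(1733 + (-1*(-13))*√(-27 - 43)) = -3977 - 269*(1733 + 13*√(-70)) = -3977 - 269*(1733 + 13*(I*√70)) = -3977 - 269*(1733 + 13*I*√70) = -3977 + (-466177 - 3497*I*√70) = -470154 - 3497*I*√70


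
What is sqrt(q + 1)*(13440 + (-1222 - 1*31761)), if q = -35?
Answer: -19543*I*sqrt(34) ≈ -1.1395e+5*I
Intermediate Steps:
sqrt(q + 1)*(13440 + (-1222 - 1*31761)) = sqrt(-35 + 1)*(13440 + (-1222 - 1*31761)) = sqrt(-34)*(13440 + (-1222 - 31761)) = (I*sqrt(34))*(13440 - 32983) = (I*sqrt(34))*(-19543) = -19543*I*sqrt(34)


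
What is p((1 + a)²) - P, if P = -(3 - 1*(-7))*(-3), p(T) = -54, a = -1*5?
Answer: -84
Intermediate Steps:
a = -5
P = 30 (P = -(3 + 7)*(-3) = -1*10*(-3) = -10*(-3) = 30)
p((1 + a)²) - P = -54 - 1*30 = -54 - 30 = -84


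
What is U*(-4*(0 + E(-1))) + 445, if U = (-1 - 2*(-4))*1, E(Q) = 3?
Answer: 361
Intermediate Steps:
U = 7 (U = (-1 + 8)*1 = 7*1 = 7)
U*(-4*(0 + E(-1))) + 445 = 7*(-4*(0 + 3)) + 445 = 7*(-4*3) + 445 = 7*(-12) + 445 = -84 + 445 = 361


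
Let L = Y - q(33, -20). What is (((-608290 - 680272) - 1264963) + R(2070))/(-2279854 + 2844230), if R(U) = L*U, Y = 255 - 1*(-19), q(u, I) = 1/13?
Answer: -25824555/7336888 ≈ -3.5198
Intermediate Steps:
q(u, I) = 1/13
Y = 274 (Y = 255 + 19 = 274)
L = 3561/13 (L = 274 - 1*1/13 = 274 - 1/13 = 3561/13 ≈ 273.92)
R(U) = 3561*U/13
(((-608290 - 680272) - 1264963) + R(2070))/(-2279854 + 2844230) = (((-608290 - 680272) - 1264963) + (3561/13)*2070)/(-2279854 + 2844230) = ((-1288562 - 1264963) + 7371270/13)/564376 = (-2553525 + 7371270/13)*(1/564376) = -25824555/13*1/564376 = -25824555/7336888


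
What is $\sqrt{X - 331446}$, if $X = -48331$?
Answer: $i \sqrt{379777} \approx 616.26 i$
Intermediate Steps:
$\sqrt{X - 331446} = \sqrt{-48331 - 331446} = \sqrt{-379777} = i \sqrt{379777}$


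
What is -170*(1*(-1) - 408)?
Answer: 69530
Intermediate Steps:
-170*(1*(-1) - 408) = -170*(-1 - 408) = -170*(-409) = 69530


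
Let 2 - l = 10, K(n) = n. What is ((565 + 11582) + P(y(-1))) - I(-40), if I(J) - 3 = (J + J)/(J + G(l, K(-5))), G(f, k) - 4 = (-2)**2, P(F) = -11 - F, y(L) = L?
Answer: 24263/2 ≈ 12132.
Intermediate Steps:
l = -8 (l = 2 - 1*10 = 2 - 10 = -8)
G(f, k) = 8 (G(f, k) = 4 + (-2)**2 = 4 + 4 = 8)
I(J) = 3 + 2*J/(8 + J) (I(J) = 3 + (J + J)/(J + 8) = 3 + (2*J)/(8 + J) = 3 + 2*J/(8 + J))
((565 + 11582) + P(y(-1))) - I(-40) = ((565 + 11582) + (-11 - 1*(-1))) - (24 + 5*(-40))/(8 - 40) = (12147 + (-11 + 1)) - (24 - 200)/(-32) = (12147 - 10) - (-1)*(-176)/32 = 12137 - 1*11/2 = 12137 - 11/2 = 24263/2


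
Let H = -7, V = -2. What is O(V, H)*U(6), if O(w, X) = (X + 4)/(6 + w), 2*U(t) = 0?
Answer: 0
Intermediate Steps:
U(t) = 0 (U(t) = (½)*0 = 0)
O(w, X) = (4 + X)/(6 + w)
O(V, H)*U(6) = ((4 - 7)/(6 - 2))*0 = (-3/4)*0 = ((¼)*(-3))*0 = -¾*0 = 0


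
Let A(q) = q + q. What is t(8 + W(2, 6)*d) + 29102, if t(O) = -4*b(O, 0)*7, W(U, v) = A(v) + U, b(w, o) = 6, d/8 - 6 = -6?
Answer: 28934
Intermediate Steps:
d = 0 (d = 48 + 8*(-6) = 48 - 48 = 0)
A(q) = 2*q
W(U, v) = U + 2*v (W(U, v) = 2*v + U = U + 2*v)
t(O) = -168 (t(O) = -4*6*7 = -24*7 = -168)
t(8 + W(2, 6)*d) + 29102 = -168 + 29102 = 28934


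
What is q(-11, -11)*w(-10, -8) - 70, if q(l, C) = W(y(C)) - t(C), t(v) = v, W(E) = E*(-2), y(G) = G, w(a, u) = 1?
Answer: -37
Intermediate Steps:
W(E) = -2*E
q(l, C) = -3*C (q(l, C) = -2*C - C = -3*C)
q(-11, -11)*w(-10, -8) - 70 = -3*(-11)*1 - 70 = 33*1 - 70 = 33 - 70 = -37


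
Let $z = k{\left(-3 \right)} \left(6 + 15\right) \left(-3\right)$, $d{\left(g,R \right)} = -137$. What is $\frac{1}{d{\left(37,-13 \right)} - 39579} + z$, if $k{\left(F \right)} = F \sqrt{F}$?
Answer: $- \frac{1}{39716} + 189 i \sqrt{3} \approx -2.5179 \cdot 10^{-5} + 327.36 i$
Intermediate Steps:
$k{\left(F \right)} = F^{\frac{3}{2}}$
$z = 189 i \sqrt{3}$ ($z = \left(-3\right)^{\frac{3}{2}} \left(6 + 15\right) \left(-3\right) = - 3 i \sqrt{3} \cdot 21 \left(-3\right) = - 63 i \sqrt{3} \left(-3\right) = 189 i \sqrt{3} \approx 327.36 i$)
$\frac{1}{d{\left(37,-13 \right)} - 39579} + z = \frac{1}{-137 - 39579} + 189 i \sqrt{3} = \frac{1}{-39716} + 189 i \sqrt{3} = - \frac{1}{39716} + 189 i \sqrt{3}$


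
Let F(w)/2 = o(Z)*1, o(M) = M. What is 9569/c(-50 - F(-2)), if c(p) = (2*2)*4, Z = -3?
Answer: 9569/16 ≈ 598.06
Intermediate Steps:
F(w) = -6 (F(w) = 2*(-3*1) = 2*(-3) = -6)
c(p) = 16 (c(p) = 4*4 = 16)
9569/c(-50 - F(-2)) = 9569/16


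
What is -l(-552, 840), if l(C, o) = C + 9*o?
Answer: -7008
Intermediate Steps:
-l(-552, 840) = -(-552 + 9*840) = -(-552 + 7560) = -1*7008 = -7008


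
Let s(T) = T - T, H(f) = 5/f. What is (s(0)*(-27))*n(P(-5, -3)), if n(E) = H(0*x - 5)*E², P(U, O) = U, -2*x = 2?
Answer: 0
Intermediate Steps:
x = -1 (x = -½*2 = -1)
n(E) = -E² (n(E) = (5/(0*(-1) - 5))*E² = (5/(0 - 5))*E² = (5/(-5))*E² = (5*(-⅕))*E² = -E²)
s(T) = 0
(s(0)*(-27))*n(P(-5, -3)) = (0*(-27))*(-1*(-5)²) = 0*(-1*25) = 0*(-25) = 0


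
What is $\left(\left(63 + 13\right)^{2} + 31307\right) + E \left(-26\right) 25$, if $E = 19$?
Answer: $24733$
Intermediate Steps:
$\left(\left(63 + 13\right)^{2} + 31307\right) + E \left(-26\right) 25 = \left(\left(63 + 13\right)^{2} + 31307\right) + 19 \left(-26\right) 25 = \left(76^{2} + 31307\right) - 12350 = \left(5776 + 31307\right) - 12350 = 37083 - 12350 = 24733$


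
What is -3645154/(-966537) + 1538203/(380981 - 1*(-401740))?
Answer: 482207633005/84058756353 ≈ 5.7366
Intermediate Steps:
-3645154/(-966537) + 1538203/(380981 - 1*(-401740)) = -3645154*(-1/966537) + 1538203/(380981 + 401740) = 3645154/966537 + 1538203/782721 = 482207633005/84058756353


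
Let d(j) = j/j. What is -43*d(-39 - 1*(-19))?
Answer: -43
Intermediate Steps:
d(j) = 1
-43*d(-39 - 1*(-19)) = -43*1 = -43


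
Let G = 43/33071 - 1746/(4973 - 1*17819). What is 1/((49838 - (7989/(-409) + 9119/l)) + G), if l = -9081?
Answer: 262978944700419/13111781580483702098 ≈ 2.0057e-5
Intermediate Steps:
G = 9715724/70805011 (G = 43*(1/33071) - 1746/(4973 - 17819) = 43/33071 - 1746/(-12846) = 43/33071 - 1746*(-1/12846) = 43/33071 + 291/2141 = 9715724/70805011 ≈ 0.13722)
1/((49838 - (7989/(-409) + 9119/l)) + G) = 1/((49838 - (7989/(-409) + 9119/(-9081))) + 9715724/70805011) = 1/((49838 - (7989*(-1/409) + 9119*(-1/9081))) + 9715724/70805011) = 1/((49838 - (-7989/409 - 9119/9081)) + 9715724/70805011) = 1/((49838 - 1*(-76277780/3714129)) + 9715724/70805011) = 1/((49838 + 76277780/3714129) + 9715724/70805011) = 1/(185181038882/3714129 + 9715724/70805011) = 1/(13111781580483702098/262978944700419) = 262978944700419/13111781580483702098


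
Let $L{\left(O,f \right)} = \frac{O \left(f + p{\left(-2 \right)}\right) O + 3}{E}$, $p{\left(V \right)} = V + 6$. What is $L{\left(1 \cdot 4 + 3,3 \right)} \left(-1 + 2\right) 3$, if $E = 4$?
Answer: $\frac{519}{2} \approx 259.5$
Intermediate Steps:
$p{\left(V \right)} = 6 + V$
$L{\left(O,f \right)} = \frac{3}{4} + \frac{O^{2} \left(4 + f\right)}{4}$ ($L{\left(O,f \right)} = \frac{O \left(f + \left(6 - 2\right)\right) O + 3}{4} = \left(O \left(f + 4\right) O + 3\right) \frac{1}{4} = \left(O \left(4 + f\right) O + 3\right) \frac{1}{4} = \left(O^{2} \left(4 + f\right) + 3\right) \frac{1}{4} = \left(3 + O^{2} \left(4 + f\right)\right) \frac{1}{4} = \frac{3}{4} + \frac{O^{2} \left(4 + f\right)}{4}$)
$L{\left(1 \cdot 4 + 3,3 \right)} \left(-1 + 2\right) 3 = \left(\frac{3}{4} + \left(1 \cdot 4 + 3\right)^{2} + \frac{1}{4} \cdot 3 \left(1 \cdot 4 + 3\right)^{2}\right) \left(-1 + 2\right) 3 = \left(\frac{3}{4} + \left(4 + 3\right)^{2} + \frac{1}{4} \cdot 3 \left(4 + 3\right)^{2}\right) 1 \cdot 3 = \left(\frac{3}{4} + 7^{2} + \frac{1}{4} \cdot 3 \cdot 7^{2}\right) 1 \cdot 3 = \left(\frac{3}{4} + 49 + \frac{1}{4} \cdot 3 \cdot 49\right) 1 \cdot 3 = \left(\frac{3}{4} + 49 + \frac{147}{4}\right) 1 \cdot 3 = \frac{173}{2} \cdot 1 \cdot 3 = \frac{173}{2} \cdot 3 = \frac{519}{2}$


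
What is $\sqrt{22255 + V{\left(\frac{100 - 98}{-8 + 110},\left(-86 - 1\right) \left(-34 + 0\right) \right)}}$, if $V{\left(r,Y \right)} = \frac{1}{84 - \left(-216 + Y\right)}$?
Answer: $\frac{\sqrt{157230771162}}{2658} \approx 149.18$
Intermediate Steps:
$V{\left(r,Y \right)} = \frac{1}{300 - Y}$
$\sqrt{22255 + V{\left(\frac{100 - 98}{-8 + 110},\left(-86 - 1\right) \left(-34 + 0\right) \right)}} = \sqrt{22255 - \frac{1}{-300 + \left(-86 - 1\right) \left(-34 + 0\right)}} = \sqrt{22255 - \frac{1}{-300 - -2958}} = \sqrt{22255 - \frac{1}{-300 + 2958}} = \sqrt{22255 - \frac{1}{2658}} = \sqrt{\frac{59153789}{2658}} = \frac{\sqrt{157230771162}}{2658}$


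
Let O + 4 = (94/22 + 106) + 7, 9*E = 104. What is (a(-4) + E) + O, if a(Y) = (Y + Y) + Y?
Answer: 11170/99 ≈ 112.83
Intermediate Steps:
E = 104/9 (E = (⅑)*104 = 104/9 ≈ 11.556)
a(Y) = 3*Y (a(Y) = 2*Y + Y = 3*Y)
O = 1246/11 (O = -4 + ((94/22 + 106) + 7) = -4 + ((94*(1/22) + 106) + 7) = -4 + ((47/11 + 106) + 7) = -4 + (1213/11 + 7) = -4 + 1290/11 = 1246/11 ≈ 113.27)
(a(-4) + E) + O = (3*(-4) + 104/9) + 1246/11 = (-12 + 104/9) + 1246/11 = -4/9 + 1246/11 = 11170/99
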